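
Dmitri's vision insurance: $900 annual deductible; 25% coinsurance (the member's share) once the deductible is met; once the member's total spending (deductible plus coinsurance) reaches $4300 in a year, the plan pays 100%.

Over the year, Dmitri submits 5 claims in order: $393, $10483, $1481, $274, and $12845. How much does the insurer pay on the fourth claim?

Claim 1 ($393): fully absorbed by the deductible. Cost to member: $393. OOP to date $393. Plan pays $393 − $393 = $0.
Claim 2 ($10483): deductible takes $507, $9976 remains; 25% of $9976 = $2494. Cost to member: $3001. OOP to date $3394. Insurer: $10483 − $3001 = $7482.
Claim 3 ($1481): 25% coinsurance on $1481 = $370.25. Member pays $370.25; OOP now $3764.25. Plan pays $1481 − $370.25 = $1110.75.
Claim 4 ($274): 25% coinsurance on $274 = $68.50. Member pays $68.50; OOP now $3832.75. Plan pays $274 − $68.50 = $205.50.

$205.50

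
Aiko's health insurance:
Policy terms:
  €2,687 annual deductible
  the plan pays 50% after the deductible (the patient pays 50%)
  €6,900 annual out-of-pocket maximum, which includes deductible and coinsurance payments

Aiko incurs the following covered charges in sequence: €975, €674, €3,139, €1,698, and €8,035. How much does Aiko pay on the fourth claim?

€849

Bill 1, €975: entire amount goes to the deductible. Patient pays €975; OOP now €975.
Bill 2, €674: entire amount goes to the deductible. Patient owes €674 (running OOP €1,649).
Bill 3, €3,139: €1,038 finishes the deductible; €2,101 goes to coinsurance; 50% of €2,101 = €1,050.50. Patient pays €2,088.50; OOP now €3,737.50.
Bill 4, €1,698: 50% coinsurance on €1,698 = €849. Patient pays €849; OOP now €4,586.50.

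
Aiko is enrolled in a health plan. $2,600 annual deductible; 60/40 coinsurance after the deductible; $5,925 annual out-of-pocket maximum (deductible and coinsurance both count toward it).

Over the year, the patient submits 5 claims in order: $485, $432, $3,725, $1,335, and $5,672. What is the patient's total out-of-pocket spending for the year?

$5,925

#1 ($485): all of it applies to the deductible. Patient pays $485; OOP now $485.
#2 ($432): entire amount goes to the deductible. Patient pays $432; OOP now $917.
#3 ($3,725): $1,683 to deductible, leaving $2,042; coinsurance $2,042 × 40% = $816.80. Cost to patient: $2,499.80. OOP to date $3,416.80.
#4 ($1,335): deductible already satisfied, so patient's share is 40% × $1,335 = $534. Cost to patient: $534. OOP to date $3,950.80.
#5 ($5,672): 40% coinsurance on $5,672 = $2,268.80. That would push OOP to $6,219.60, over the $5,925 cap, so patient pays $5,925 − $3,950.80 = $1,974.20.
Total paid by the patient: $485 + $432 + $2,499.80 + $534 + $1,974.20 = $5,925.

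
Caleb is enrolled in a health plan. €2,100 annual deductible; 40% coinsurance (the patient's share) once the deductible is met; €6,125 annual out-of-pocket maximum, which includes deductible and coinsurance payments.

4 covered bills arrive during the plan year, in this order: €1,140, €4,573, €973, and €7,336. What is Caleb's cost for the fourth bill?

€2,190.60

Bill 1, €1,140: fully absorbed by the deductible. Patient pays €1,140; OOP now €1,140.
Bill 2, €4,573: €960 finishes the deductible; €3,613 goes to coinsurance; coinsurance €3,613 × 40% = €1,445.20. Cost to patient: €2,405.20. OOP to date €3,545.20.
Bill 3, €973: 40% coinsurance on €973 = €389.20. Patient pays €389.20; OOP now €3,934.40.
Bill 4, €7,336: deductible met; 40% of €7,336 = €2,934.40. That would push OOP to €6,868.80, over the €6,125 cap, so patient pays €6,125 − €3,934.40 = €2,190.60.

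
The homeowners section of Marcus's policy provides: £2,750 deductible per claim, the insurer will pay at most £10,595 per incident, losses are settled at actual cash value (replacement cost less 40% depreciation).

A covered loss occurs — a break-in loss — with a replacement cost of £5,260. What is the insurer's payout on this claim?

Actual cash value after 40% depreciation: £5,260 × 60% = £3,156.
Less the £2,750 deductible: £3,156 − £2,750 = £406.
£406 is within the £10,595 limit, so the insurer pays £406.

£406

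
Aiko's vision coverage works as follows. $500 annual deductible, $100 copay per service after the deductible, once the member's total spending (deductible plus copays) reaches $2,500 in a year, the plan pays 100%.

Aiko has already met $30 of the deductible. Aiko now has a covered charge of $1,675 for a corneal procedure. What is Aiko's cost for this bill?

$570

Deductible still to meet: $500 − $30 = $470.
That leaves $1,675 − $470 = $1,205 for the copay.
Copay on this service: $100.
That puts the member's cost at $470 + $100 = $570 before any cap.
Cumulative spending $30 + $570 = $600 stays under the $2,500 maximum.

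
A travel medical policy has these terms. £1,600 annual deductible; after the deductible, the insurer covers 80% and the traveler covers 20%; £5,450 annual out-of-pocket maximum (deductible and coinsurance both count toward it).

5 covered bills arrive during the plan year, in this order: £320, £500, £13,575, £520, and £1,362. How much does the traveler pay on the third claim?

Claim 1 — £320: fully absorbed by the deductible. Traveler pays £320; OOP now £320.
Claim 2 — £500: all of it applies to the deductible. Traveler pays £500; OOP now £820.
Claim 3 — £13,575: deductible takes £780, £12,795 remains; traveler's 20% is £2,559. Traveler pays £3,339; OOP now £4,159.

£3,339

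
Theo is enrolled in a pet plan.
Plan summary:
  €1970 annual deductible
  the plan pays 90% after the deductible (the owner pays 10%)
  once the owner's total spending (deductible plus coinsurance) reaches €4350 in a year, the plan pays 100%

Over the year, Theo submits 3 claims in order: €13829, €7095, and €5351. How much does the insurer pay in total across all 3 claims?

Claim 1 (€13829): deductible takes €1970, €11859 remains; owner's 10% is €1185.90. Owner owes €3155.90 (running OOP €3155.90). Insurer: €13829 − €3155.90 = €10673.10.
Claim 2 (€7095): deductible met; 10% of €7095 = €709.50. Cost to owner: €709.50. OOP to date €3865.40. Insurer: €7095 − €709.50 = €6385.50.
Claim 3 (€5351): deductible met; 10% of €5351 = €535.10. Adding that to €3865.40 gives €4400.50, past the €4350 cap; owner pays only €4350 − €3865.40 = €484.60. Insurer: €5351 − €484.60 = €4866.40.
Insurer total: €10673.10 + €6385.50 + €4866.40 = €21925.

€21925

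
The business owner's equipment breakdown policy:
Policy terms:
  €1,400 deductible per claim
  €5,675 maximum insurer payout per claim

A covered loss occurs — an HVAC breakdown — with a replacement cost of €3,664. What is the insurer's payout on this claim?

After the deductible, €3,664 − €1,400 = €2,264 remains.
€2,264 is within the €5,675 limit, so the insurer pays €2,264.

€2,264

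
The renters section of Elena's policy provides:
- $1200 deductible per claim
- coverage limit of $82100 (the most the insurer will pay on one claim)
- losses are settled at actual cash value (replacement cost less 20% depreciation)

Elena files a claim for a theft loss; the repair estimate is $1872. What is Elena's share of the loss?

Actual cash value after 20% depreciation: $1872 × 80% = $1497.60.
Subtract the deductible: $1497.60 − $1200 = $297.60.
$297.60 is within the $82100 limit, so the insurer pays $297.60.
Out of pocket: $1872 − $297.60 = $1574.40.

$1574.40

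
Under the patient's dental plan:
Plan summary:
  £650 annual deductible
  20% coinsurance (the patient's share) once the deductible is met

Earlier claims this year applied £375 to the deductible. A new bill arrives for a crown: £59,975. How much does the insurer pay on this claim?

Deductible still to meet: £650 − £375 = £275.
That leaves £59,975 − £275 = £59,700 for coinsurance.
Coinsurance: £59,700 × 20% = £11,940.
That puts the patient's cost at £275 + £11,940 = £12,215.
The insurer covers the remainder: £59,975 − £12,215 = £47,760.

£47,760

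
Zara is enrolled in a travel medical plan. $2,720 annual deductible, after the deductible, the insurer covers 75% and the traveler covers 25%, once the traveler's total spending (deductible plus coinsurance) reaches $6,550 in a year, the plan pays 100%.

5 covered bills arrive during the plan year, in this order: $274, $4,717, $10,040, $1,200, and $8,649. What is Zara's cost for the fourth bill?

$300

Claim 1 ($274): fully absorbed by the deductible. Cost to traveler: $274. OOP to date $274.
Claim 2 ($4,717): $2,446 to deductible, leaving $2,271; coinsurance $2,271 × 25% = $567.75. Traveler owes $3,013.75 (running OOP $3,287.75).
Claim 3 ($10,040): 25% coinsurance on $10,040 = $2,510. Cost to traveler: $2,510. OOP to date $5,797.75.
Claim 4 ($1,200): deductible already satisfied, so traveler's share is 25% × $1,200 = $300. Cost to traveler: $300. OOP to date $6,097.75.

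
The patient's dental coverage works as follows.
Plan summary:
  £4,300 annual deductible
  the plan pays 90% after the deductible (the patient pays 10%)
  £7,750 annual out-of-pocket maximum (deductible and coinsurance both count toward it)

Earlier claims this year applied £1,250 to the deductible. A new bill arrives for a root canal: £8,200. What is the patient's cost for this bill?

£3,565

Remaining deductible: £4,300 − £1,250 = £3,050.
That leaves £8,200 − £3,050 = £5,150 for coinsurance.
Coinsurance: £5,150 × 10% = £515.
Patient responsibility before any cap: £3,050 + £515 = £3,565.
Year-to-date out-of-pocket becomes £1,250 + £3,565 = £4,815, still under the £7,750 maximum, so no cap applies.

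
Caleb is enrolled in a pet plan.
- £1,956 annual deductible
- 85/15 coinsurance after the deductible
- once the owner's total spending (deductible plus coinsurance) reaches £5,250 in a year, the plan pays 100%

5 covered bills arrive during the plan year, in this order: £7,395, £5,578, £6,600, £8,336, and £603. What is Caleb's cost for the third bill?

Claim 1 — £7,395: £1,956 to deductible, leaving £5,439; 15% of £5,439 = £815.85. Owner pays £2,771.85; OOP now £2,771.85.
Claim 2 — £5,578: deductible already satisfied, so owner's share is 15% × £5,578 = £836.70. Owner pays £836.70; OOP now £3,608.55.
Claim 3 — £6,600: deductible met; 15% of £6,600 = £990. Owner pays £990; OOP now £4,598.55.

£990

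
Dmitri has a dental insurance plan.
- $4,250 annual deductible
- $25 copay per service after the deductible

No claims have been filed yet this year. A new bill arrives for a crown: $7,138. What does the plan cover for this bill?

$2,863

Nothing has been paid toward the $4,250 deductible, so the first $4,250 of this charge is applied there.
The remaining $2,888 (= $7,138 − $4,250) moves to the copay.
Copay on this service: $25.
So the patient owes $4,250 + $25 = $4,275.
Insurer pays the balance: $7,138 − $4,275 = $2,863.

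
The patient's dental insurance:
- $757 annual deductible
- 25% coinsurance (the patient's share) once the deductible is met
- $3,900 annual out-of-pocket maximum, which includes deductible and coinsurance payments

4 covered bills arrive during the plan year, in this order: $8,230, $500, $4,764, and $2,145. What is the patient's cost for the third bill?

#1 ($8,230): $757 to deductible, leaving $7,473; coinsurance $7,473 × 25% = $1,868.25. Patient pays $2,625.25; OOP now $2,625.25.
#2 ($500): 25% coinsurance on $500 = $125. Cost to patient: $125. OOP to date $2,750.25.
#3 ($4,764): 25% coinsurance on $4,764 = $1,191. OOP would hit $3,941.25 > $3,900, so the cap limits the patient to $3,900 − $2,750.25 = $1,149.75.

$1,149.75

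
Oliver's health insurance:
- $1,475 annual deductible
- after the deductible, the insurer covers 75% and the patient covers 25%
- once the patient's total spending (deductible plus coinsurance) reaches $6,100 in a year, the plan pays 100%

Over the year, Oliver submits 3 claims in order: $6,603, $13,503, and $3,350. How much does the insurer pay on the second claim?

$10,160

Claim 1 ($6,603): deductible takes $1,475, $5,128 remains; coinsurance $5,128 × 25% = $1,282. Patient owes $2,757 (running OOP $2,757). Insurer: $6,603 − $2,757 = $3,846.
Claim 2 ($13,503): deductible met; 25% of $13,503 = $3,375.75. Adding that to $2,757 gives $6,132.75, past the $6,100 cap; patient pays only $6,100 − $2,757 = $3,343. Plan pays $13,503 − $3,343 = $10,160.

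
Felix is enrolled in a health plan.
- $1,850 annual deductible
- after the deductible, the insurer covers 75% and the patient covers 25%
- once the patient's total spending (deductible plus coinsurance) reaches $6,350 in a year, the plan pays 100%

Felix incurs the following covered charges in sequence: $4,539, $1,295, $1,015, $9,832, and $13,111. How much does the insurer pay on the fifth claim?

Claim 1 ($4,539): $1,850 finishes the deductible; $2,689 goes to coinsurance; 25% of $2,689 = $672.25. Patient owes $2,522.25 (running OOP $2,522.25). Plan pays $4,539 − $2,522.25 = $2,016.75.
Claim 2 ($1,295): 25% coinsurance on $1,295 = $323.75. Patient owes $323.75 (running OOP $2,846). Plan pays $1,295 − $323.75 = $971.25.
Claim 3 ($1,015): deductible met; 25% of $1,015 = $253.75. Patient owes $253.75 (running OOP $3,099.75). Insurer: $1,015 − $253.75 = $761.25.
Claim 4 ($9,832): deductible already satisfied, so patient's share is 25% × $9,832 = $2,458. Cost to patient: $2,458. OOP to date $5,557.75. Plan pays $9,832 − $2,458 = $7,374.
Claim 5 ($13,111): deductible met; 25% of $13,111 = $3,277.75. Adding that to $5,557.75 gives $8,835.50, past the $6,350 cap; patient pays only $6,350 − $5,557.75 = $792.25. Plan pays $13,111 − $792.25 = $12,318.75.

$12,318.75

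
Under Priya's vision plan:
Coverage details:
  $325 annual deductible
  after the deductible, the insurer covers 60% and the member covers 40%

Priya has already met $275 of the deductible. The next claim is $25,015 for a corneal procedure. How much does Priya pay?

$10,036

Deductible still to meet: $325 − $275 = $50.
The remaining $24,965 (= $25,015 − $50) moves to coinsurance.
Member's 40% share of $24,965 is $9,986.
So the member owes $50 + $9,986 = $10,036.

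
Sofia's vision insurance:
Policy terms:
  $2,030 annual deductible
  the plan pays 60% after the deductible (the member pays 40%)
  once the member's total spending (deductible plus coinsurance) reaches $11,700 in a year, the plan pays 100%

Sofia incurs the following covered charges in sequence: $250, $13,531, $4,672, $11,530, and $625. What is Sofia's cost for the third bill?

$1,868.80

Claim 1 — $250: fully absorbed by the deductible. Member owes $250 (running OOP $250).
Claim 2 — $13,531: $1,780 finishes the deductible; $11,751 goes to coinsurance; coinsurance $11,751 × 40% = $4,700.40. Member owes $6,480.40 (running OOP $6,730.40).
Claim 3 — $4,672: deductible met; 40% of $4,672 = $1,868.80. Member owes $1,868.80 (running OOP $8,599.20).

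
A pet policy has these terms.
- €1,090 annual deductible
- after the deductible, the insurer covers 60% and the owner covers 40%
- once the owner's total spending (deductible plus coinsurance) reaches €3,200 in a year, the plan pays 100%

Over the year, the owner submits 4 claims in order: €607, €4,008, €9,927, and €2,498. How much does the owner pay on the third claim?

Claim 1 (€607): fully absorbed by the deductible. Owner pays €607; OOP now €607.
Claim 2 (€4,008): deductible takes €483, €3,525 remains; owner's 40% is €1,410. Cost to owner: €1,893. OOP to date €2,500.
Claim 3 (€9,927): 40% coinsurance on €9,927 = €3,970.80. That would push OOP to €6,470.80, over the €3,200 cap, so owner pays €3,200 − €2,500 = €700.

€700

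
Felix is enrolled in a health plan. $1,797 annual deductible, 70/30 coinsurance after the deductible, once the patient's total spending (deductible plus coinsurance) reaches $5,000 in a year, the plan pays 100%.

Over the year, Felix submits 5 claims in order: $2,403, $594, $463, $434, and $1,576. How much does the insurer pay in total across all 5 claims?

Bill 1, $2,403: $1,797 finishes the deductible; $606 goes to coinsurance; coinsurance $606 × 30% = $181.80. Patient pays $1,978.80; OOP now $1,978.80. Plan pays $2,403 − $1,978.80 = $424.20.
Bill 2, $594: deductible met; 30% of $594 = $178.20. Cost to patient: $178.20. OOP to date $2,157. Insurer: $594 − $178.20 = $415.80.
Bill 3, $463: 30% coinsurance on $463 = $138.90. Patient pays $138.90; OOP now $2,295.90. Plan pays $463 − $138.90 = $324.10.
Bill 4, $434: deductible already satisfied, so patient's share is 30% × $434 = $130.20. Patient pays $130.20; OOP now $2,426.10. Plan pays $434 − $130.20 = $303.80.
Bill 5, $1,576: deductible met; 30% of $1,576 = $472.80. Cost to patient: $472.80. OOP to date $2,898.90. Insurer: $1,576 − $472.80 = $1,103.20.
Insurer total: $424.20 + $415.80 + $324.10 + $303.80 + $1,103.20 = $2,571.10.

$2,571.10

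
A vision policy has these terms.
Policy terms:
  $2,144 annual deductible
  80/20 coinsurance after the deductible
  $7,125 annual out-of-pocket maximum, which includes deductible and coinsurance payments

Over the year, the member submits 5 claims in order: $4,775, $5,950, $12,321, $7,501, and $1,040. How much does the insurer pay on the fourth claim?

$6,700.40

#1 ($4,775): $2,144 finishes the deductible; $2,631 goes to coinsurance; 20% of $2,631 = $526.20. Cost to member: $2,670.20. OOP to date $2,670.20. Insurer: $4,775 − $2,670.20 = $2,104.80.
#2 ($5,950): 20% coinsurance on $5,950 = $1,190. Member owes $1,190 (running OOP $3,860.20). Insurer: $5,950 − $1,190 = $4,760.
#3 ($12,321): deductible met; 20% of $12,321 = $2,464.20. Member owes $2,464.20 (running OOP $6,324.40). Plan pays $12,321 − $2,464.20 = $9,856.80.
#4 ($7,501): deductible already satisfied, so member's share is 20% × $7,501 = $1,500.20. Adding that to $6,324.40 gives $7,824.60, past the $7,125 cap; member pays only $7,125 − $6,324.40 = $800.60. Plan pays $7,501 − $800.60 = $6,700.40.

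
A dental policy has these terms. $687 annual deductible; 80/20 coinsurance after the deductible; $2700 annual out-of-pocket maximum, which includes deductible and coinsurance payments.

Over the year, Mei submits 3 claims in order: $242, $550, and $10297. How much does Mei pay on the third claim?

$1992

Claim 1 ($242): fully absorbed by the deductible. Patient owes $242 (running OOP $242).
Claim 2 ($550): $445 to deductible, leaving $105; 20% of $105 = $21. Patient owes $466 (running OOP $708).
Claim 3 ($10297): deductible met; 20% of $10297 = $2059.40. That would push OOP to $2767.40, over the $2700 cap, so patient pays $2700 − $708 = $1992.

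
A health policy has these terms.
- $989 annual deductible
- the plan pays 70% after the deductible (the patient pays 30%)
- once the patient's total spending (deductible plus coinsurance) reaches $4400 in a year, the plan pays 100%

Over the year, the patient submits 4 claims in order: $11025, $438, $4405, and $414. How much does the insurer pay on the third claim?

Bill 1, $11025: $989 finishes the deductible; $10036 goes to coinsurance; 30% of $10036 = $3010.80. Patient owes $3999.80 (running OOP $3999.80). Plan pays $11025 − $3999.80 = $7025.20.
Bill 2, $438: 30% coinsurance on $438 = $131.40. Patient owes $131.40 (running OOP $4131.20). Insurer: $438 − $131.40 = $306.60.
Bill 3, $4405: 30% coinsurance on $4405 = $1321.50. That would push OOP to $5452.70, over the $4400 cap, so patient pays $4400 − $4131.20 = $268.80. Insurer: $4405 − $268.80 = $4136.20.

$4136.20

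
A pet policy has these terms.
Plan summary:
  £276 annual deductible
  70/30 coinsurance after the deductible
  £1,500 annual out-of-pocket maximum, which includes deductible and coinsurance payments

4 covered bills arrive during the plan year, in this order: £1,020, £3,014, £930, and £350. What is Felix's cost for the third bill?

£96.60

Bill 1, £1,020: £276 to deductible, leaving £744; coinsurance £744 × 30% = £223.20. Owner owes £499.20 (running OOP £499.20).
Bill 2, £3,014: deductible already satisfied, so owner's share is 30% × £3,014 = £904.20. Cost to owner: £904.20. OOP to date £1,403.40.
Bill 3, £930: 30% coinsurance on £930 = £279. Adding that to £1,403.40 gives £1,682.40, past the £1,500 cap; owner pays only £1,500 − £1,403.40 = £96.60.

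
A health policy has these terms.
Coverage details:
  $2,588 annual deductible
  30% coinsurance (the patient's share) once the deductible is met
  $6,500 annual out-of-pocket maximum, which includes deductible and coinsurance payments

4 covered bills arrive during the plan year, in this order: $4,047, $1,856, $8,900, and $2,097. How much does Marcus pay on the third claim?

Claim 1 — $4,047: $2,588 finishes the deductible; $1,459 goes to coinsurance; 30% of $1,459 = $437.70. Patient pays $3,025.70; OOP now $3,025.70.
Claim 2 — $1,856: deductible already satisfied, so patient's share is 30% × $1,856 = $556.80. Patient pays $556.80; OOP now $3,582.50.
Claim 3 — $8,900: 30% coinsurance on $8,900 = $2,670. Cost to patient: $2,670. OOP to date $6,252.50.

$2,670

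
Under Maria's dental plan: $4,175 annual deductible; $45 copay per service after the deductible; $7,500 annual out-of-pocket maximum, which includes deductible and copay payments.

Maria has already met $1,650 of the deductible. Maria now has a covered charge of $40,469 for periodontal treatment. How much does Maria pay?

$2,570

Remaining deductible: $4,175 − $1,650 = $2,525.
After the $2,525 deductible portion, $40,469 − $2,525 = $37,944 is subject to the copay.
Copay on this service: $45.
That puts the patient's cost at $2,525 + $45 = $2,570 before any cap.
Year-to-date out-of-pocket becomes $1,650 + $2,570 = $4,220, still under the $7,500 maximum, so no cap applies.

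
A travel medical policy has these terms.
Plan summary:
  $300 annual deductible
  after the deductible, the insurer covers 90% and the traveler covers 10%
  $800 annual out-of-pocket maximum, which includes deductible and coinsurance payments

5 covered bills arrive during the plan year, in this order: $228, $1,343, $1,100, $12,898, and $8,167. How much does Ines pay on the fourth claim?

$262.90

Claim 1 — $228: all of it applies to the deductible. Traveler owes $228 (running OOP $228).
Claim 2 — $1,343: $72 finishes the deductible; $1,271 goes to coinsurance; coinsurance $1,271 × 10% = $127.10. Traveler pays $199.10; OOP now $427.10.
Claim 3 — $1,100: deductible met; 10% of $1,100 = $110. Traveler pays $110; OOP now $537.10.
Claim 4 — $12,898: deductible met; 10% of $12,898 = $1,289.80. Adding that to $537.10 gives $1,826.90, past the $800 cap; traveler pays only $800 − $537.10 = $262.90.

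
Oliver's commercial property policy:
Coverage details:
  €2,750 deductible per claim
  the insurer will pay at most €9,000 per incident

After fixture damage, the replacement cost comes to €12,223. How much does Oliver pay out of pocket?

€3,223

After the deductible, €12,223 − €2,750 = €9,473 remains.
€9,473 exceeds the €9,000 limit, so the insurer pays the limit: €9,000.
Business's share is the uncovered remainder: €12,223 − €9,000 = €3,223.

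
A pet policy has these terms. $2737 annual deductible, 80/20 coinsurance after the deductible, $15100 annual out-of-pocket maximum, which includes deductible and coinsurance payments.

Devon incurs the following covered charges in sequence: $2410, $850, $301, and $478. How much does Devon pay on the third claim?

#1 ($2410): fully absorbed by the deductible. Owner pays $2410; OOP now $2410.
#2 ($850): $327 finishes the deductible; $523 goes to coinsurance; coinsurance $523 × 20% = $104.60. Cost to owner: $431.60. OOP to date $2841.60.
#3 ($301): deductible already satisfied, so owner's share is 20% × $301 = $60.20. Owner owes $60.20 (running OOP $2901.80).

$60.20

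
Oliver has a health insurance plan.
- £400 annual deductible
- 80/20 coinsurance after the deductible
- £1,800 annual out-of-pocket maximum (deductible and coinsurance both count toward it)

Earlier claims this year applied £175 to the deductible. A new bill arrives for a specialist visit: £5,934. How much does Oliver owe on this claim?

£1,366.80

Deductible still to meet: £400 − £175 = £225.
After the £225 deductible portion, £5,934 − £225 = £5,709 is subject to coinsurance.
20% of £5,709 = £1,141.80 falls to the patient.
That puts the patient's cost at £225 + £1,141.80 = £1,366.80 before any cap.
Total out-of-pocket so far would be £175 + £1,366.80 = £1,541.80, below the £1,800 cap — no reduction.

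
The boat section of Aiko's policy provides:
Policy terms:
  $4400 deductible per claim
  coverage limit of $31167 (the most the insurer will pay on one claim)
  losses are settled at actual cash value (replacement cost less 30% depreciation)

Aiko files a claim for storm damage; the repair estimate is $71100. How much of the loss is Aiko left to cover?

$39933

At 30% depreciation, ACV = $71100 − $21330 = $49770.
Subtract the deductible: $49770 − $4400 = $45370.
The $31167 per-incident cap binds; insurer pays $31167.
Owner's share is the uncovered remainder: $71100 − $31167 = $39933.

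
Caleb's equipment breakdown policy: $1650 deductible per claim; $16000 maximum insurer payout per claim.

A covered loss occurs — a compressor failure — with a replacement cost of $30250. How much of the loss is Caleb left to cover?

$14250

Less the $1650 deductible: $30250 − $1650 = $28600.
Since $28600 > $16000, the payout is capped at $16000.
Out of pocket: $30250 − $16000 = $14250.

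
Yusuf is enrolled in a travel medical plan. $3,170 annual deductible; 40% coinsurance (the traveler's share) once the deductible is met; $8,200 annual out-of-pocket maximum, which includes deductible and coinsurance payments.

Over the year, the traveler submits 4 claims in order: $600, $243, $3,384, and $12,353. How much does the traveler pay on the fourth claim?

$4,607.20

Claim 1 — $600: entire amount goes to the deductible. Traveler owes $600 (running OOP $600).
Claim 2 — $243: all of it applies to the deductible. Traveler pays $243; OOP now $843.
Claim 3 — $3,384: $2,327 finishes the deductible; $1,057 goes to coinsurance; coinsurance $1,057 × 40% = $422.80. Cost to traveler: $2,749.80. OOP to date $3,592.80.
Claim 4 — $12,353: 40% coinsurance on $12,353 = $4,941.20. OOP would hit $8,534 > $8,200, so the cap limits the traveler to $8,200 − $3,592.80 = $4,607.20.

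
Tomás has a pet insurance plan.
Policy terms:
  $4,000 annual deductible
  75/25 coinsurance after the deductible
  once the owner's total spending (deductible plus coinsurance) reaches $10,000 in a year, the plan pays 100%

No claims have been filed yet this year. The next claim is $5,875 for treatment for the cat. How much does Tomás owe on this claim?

Deductible not yet touched, so the first $4,000 of the bill goes to the deductible.
That leaves $5,875 − $4,000 = $1,875 for coinsurance.
Owner's 25% share of $1,875 is $468.75.
So the owner owes $4,000 + $468.75 = $4,468.75 before any cap.
Total out-of-pocket so far would be $0 + $4,468.75 = $4,468.75, below the $10,000 cap — no reduction.

$4,468.75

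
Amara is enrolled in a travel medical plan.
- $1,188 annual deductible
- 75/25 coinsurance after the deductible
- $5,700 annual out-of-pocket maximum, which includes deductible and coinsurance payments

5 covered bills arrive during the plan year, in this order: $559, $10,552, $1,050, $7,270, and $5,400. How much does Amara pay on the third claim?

#1 ($559): all of it applies to the deductible. Traveler pays $559; OOP now $559.
#2 ($10,552): $629 finishes the deductible; $9,923 goes to coinsurance; 25% of $9,923 = $2,480.75. Traveler pays $3,109.75; OOP now $3,668.75.
#3 ($1,050): 25% coinsurance on $1,050 = $262.50. Traveler owes $262.50 (running OOP $3,931.25).

$262.50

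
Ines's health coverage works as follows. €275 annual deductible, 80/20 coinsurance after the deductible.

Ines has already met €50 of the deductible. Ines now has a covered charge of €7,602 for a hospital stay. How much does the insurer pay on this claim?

Remaining deductible: €275 − €50 = €225.
After the €225 deductible portion, €7,602 − €225 = €7,377 is subject to coinsurance.
Patient's 20% share of €7,377 is €1,475.40.
So the patient owes €225 + €1,475.40 = €1,700.40.
Insurer pays the balance: €7,602 − €1,700.40 = €5,901.60.

€5,901.60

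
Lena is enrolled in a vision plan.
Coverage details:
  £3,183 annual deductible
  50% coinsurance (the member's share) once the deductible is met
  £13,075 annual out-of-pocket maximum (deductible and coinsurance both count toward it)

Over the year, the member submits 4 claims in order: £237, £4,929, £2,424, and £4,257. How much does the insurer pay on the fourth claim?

£2,128.50

Claim 1 (£237): all of it applies to the deductible. Member pays £237; OOP now £237. Insurer: £237 − £237 = £0.
Claim 2 (£4,929): deductible takes £2,946, £1,983 remains; 50% of £1,983 = £991.50. Member owes £3,937.50 (running OOP £4,174.50). Plan pays £4,929 − £3,937.50 = £991.50.
Claim 3 (£2,424): 50% coinsurance on £2,424 = £1,212. Member owes £1,212 (running OOP £5,386.50). Insurer: £2,424 − £1,212 = £1,212.
Claim 4 (£4,257): deductible met; 50% of £4,257 = £2,128.50. Member pays £2,128.50; OOP now £7,515. Plan pays £4,257 − £2,128.50 = £2,128.50.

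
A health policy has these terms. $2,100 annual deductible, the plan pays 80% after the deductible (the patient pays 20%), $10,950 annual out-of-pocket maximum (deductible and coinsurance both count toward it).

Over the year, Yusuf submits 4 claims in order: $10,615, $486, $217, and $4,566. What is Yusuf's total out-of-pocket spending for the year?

#1 ($10,615): $2,100 to deductible, leaving $8,515; patient's 20% is $1,703. Cost to patient: $3,803. OOP to date $3,803.
#2 ($486): deductible met; 20% of $486 = $97.20. Patient pays $97.20; OOP now $3,900.20.
#3 ($217): deductible already satisfied, so patient's share is 20% × $217 = $43.40. Patient pays $43.40; OOP now $3,943.60.
#4 ($4,566): deductible already satisfied, so patient's share is 20% × $4,566 = $913.20. Cost to patient: $913.20. OOP to date $4,856.80.
Summing the patient's payments: $3,803 + $97.20 + $43.40 + $913.20 = $4,856.80.

$4,856.80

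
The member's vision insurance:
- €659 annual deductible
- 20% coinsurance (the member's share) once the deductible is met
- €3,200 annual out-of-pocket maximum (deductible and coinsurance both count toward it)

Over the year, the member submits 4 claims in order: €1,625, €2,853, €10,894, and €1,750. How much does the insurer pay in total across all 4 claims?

€13,922

Claim 1 — €1,625: €659 to deductible, leaving €966; coinsurance €966 × 20% = €193.20. Cost to member: €852.20. OOP to date €852.20. Plan pays €1,625 − €852.20 = €772.80.
Claim 2 — €2,853: deductible already satisfied, so member's share is 20% × €2,853 = €570.60. Member owes €570.60 (running OOP €1,422.80). Plan pays €2,853 − €570.60 = €2,282.40.
Claim 3 — €10,894: deductible already satisfied, so member's share is 20% × €10,894 = €2,178.80. That would push OOP to €3,601.60, over the €3,200 cap, so member pays €3,200 − €1,422.80 = €1,777.20. Insurer: €10,894 − €1,777.20 = €9,116.80.
Claim 4 — €1,750: deductible already satisfied, so member's share is 20% × €1,750 = €350. That would push OOP to €3,550, over the €3,200 cap, so member pays €3,200 − €3,200 = €0. Plan pays €1,750 − €0 = €1,750.
Insurer total = bills − member's total = €17,122 − €3,200 = €13,922.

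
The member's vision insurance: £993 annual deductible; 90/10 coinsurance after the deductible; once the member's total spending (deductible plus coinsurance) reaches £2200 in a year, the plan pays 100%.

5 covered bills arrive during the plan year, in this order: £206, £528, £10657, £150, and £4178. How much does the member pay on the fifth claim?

£152.20

Bill 1, £206: entire amount goes to the deductible. Member pays £206; OOP now £206.
Bill 2, £528: entire amount goes to the deductible. Cost to member: £528. OOP to date £734.
Bill 3, £10657: £259 to deductible, leaving £10398; coinsurance £10398 × 10% = £1039.80. Cost to member: £1298.80. OOP to date £2032.80.
Bill 4, £150: deductible already satisfied, so member's share is 10% × £150 = £15. Cost to member: £15. OOP to date £2047.80.
Bill 5, £4178: deductible already satisfied, so member's share is 10% × £4178 = £417.80. That would push OOP to £2465.60, over the £2200 cap, so member pays £2200 − £2047.80 = £152.20.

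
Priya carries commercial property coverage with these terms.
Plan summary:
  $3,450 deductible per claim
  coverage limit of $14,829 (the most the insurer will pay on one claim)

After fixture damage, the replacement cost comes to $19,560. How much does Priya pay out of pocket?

After the deductible, $19,560 − $3,450 = $16,110 remains.
The $14,829 per-incident cap binds; insurer pays $14,829.
Business's share is the uncovered remainder: $19,560 − $14,829 = $4,731.

$4,731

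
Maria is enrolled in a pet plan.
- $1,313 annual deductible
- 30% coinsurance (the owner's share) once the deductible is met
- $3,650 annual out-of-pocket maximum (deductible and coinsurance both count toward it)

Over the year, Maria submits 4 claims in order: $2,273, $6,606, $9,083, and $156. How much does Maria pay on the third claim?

$67.20

#1 ($2,273): deductible takes $1,313, $960 remains; owner's 30% is $288. Owner pays $1,601; OOP now $1,601.
#2 ($6,606): 30% coinsurance on $6,606 = $1,981.80. Owner owes $1,981.80 (running OOP $3,582.80).
#3 ($9,083): deductible met; 30% of $9,083 = $2,724.90. Adding that to $3,582.80 gives $6,307.70, past the $3,650 cap; owner pays only $3,650 − $3,582.80 = $67.20.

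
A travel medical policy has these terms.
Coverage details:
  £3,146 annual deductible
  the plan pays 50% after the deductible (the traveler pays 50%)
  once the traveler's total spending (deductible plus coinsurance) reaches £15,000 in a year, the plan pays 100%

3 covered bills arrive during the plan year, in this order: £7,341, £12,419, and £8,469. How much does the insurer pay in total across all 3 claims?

Claim 1 (£7,341): £3,146 to deductible, leaving £4,195; traveler's 50% is £2,097.50. Traveler owes £5,243.50 (running OOP £5,243.50). Insurer: £7,341 − £5,243.50 = £2,097.50.
Claim 2 (£12,419): 50% coinsurance on £12,419 = £6,209.50. Traveler owes £6,209.50 (running OOP £11,453). Insurer: £12,419 − £6,209.50 = £6,209.50.
Claim 3 (£8,469): deductible already satisfied, so traveler's share is 50% × £8,469 = £4,234.50. That would push OOP to £15,687.50, over the £15,000 cap, so traveler pays £15,000 − £11,453 = £3,547. Plan pays £8,469 − £3,547 = £4,922.
Insurer total: £2,097.50 + £6,209.50 + £4,922 = £13,229.

£13,229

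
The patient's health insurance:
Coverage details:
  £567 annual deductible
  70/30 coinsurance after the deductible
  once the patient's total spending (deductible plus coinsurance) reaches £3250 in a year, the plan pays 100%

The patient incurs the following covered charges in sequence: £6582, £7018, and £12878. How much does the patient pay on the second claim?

#1 (£6582): £567 finishes the deductible; £6015 goes to coinsurance; patient's 30% is £1804.50. Patient owes £2371.50 (running OOP £2371.50).
#2 (£7018): deductible met; 30% of £7018 = £2105.40. OOP would hit £4476.90 > £3250, so the cap limits the patient to £3250 − £2371.50 = £878.50.

£878.50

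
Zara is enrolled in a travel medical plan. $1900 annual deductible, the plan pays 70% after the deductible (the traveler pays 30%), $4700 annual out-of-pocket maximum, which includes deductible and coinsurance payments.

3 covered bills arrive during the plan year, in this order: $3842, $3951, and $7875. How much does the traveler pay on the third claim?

$1032.10

#1 ($3842): $1900 finishes the deductible; $1942 goes to coinsurance; traveler's 30% is $582.60. Traveler owes $2482.60 (running OOP $2482.60).
#2 ($3951): deductible met; 30% of $3951 = $1185.30. Traveler owes $1185.30 (running OOP $3667.90).
#3 ($7875): deductible met; 30% of $7875 = $2362.50. Adding that to $3667.90 gives $6030.40, past the $4700 cap; traveler pays only $4700 − $3667.90 = $1032.10.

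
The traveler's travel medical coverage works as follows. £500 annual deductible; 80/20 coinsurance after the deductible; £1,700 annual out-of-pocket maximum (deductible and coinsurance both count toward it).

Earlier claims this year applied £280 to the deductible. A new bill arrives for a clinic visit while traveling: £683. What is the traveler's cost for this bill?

£280 of the £500 deductible is already met, leaving £220.
That leaves £683 − £220 = £463 for coinsurance.
Traveler's 20% share of £463 is £92.60.
That puts the traveler's cost at £220 + £92.60 = £312.60 before any cap.
Cumulative spending £280 + £312.60 = £592.60 stays under the £1,700 maximum.

£312.60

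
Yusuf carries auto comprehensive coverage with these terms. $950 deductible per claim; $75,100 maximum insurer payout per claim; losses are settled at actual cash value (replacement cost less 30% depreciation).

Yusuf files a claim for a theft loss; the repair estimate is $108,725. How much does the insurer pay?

Depreciate 30%: the covered value is $108,725 × 0.7 = $76,107.50.
After the deductible, $76,107.50 − $950 = $75,157.50 remains.
$75,157.50 exceeds the $75,100 limit, so the insurer pays the limit: $75,100.

$75,100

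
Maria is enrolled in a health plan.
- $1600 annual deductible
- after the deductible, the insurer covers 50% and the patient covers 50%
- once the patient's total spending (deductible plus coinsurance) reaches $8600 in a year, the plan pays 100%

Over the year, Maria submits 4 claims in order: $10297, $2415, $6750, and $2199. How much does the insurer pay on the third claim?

$5306

Bill 1, $10297: $1600 finishes the deductible; $8697 goes to coinsurance; 50% of $8697 = $4348.50. Patient pays $5948.50; OOP now $5948.50. Plan pays $10297 − $5948.50 = $4348.50.
Bill 2, $2415: deductible met; 50% of $2415 = $1207.50. Patient owes $1207.50 (running OOP $7156). Insurer: $2415 − $1207.50 = $1207.50.
Bill 3, $6750: 50% coinsurance on $6750 = $3375. Adding that to $7156 gives $10531, past the $8600 cap; patient pays only $8600 − $7156 = $1444. Plan pays $6750 − $1444 = $5306.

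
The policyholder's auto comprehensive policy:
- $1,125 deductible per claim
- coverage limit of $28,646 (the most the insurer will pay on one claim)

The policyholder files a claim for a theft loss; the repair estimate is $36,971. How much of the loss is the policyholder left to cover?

$8,325

Subtract the deductible: $36,971 − $1,125 = $35,846.
Since $35,846 > $28,646, the payout is capped at $28,646.
The policyholder bears the rest of the original loss: $36,971 − $28,646 = $8,325.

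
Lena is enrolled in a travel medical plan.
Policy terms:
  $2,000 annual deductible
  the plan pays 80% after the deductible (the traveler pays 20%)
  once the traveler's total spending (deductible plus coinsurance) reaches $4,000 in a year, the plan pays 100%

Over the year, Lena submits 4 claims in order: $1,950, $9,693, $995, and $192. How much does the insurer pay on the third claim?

$923.60

Claim 1 — $1,950: entire amount goes to the deductible. Traveler owes $1,950 (running OOP $1,950). Plan pays $1,950 − $1,950 = $0.
Claim 2 — $9,693: $50 to deductible, leaving $9,643; traveler's 20% is $1,928.60. Traveler owes $1,978.60 (running OOP $3,928.60). Insurer: $9,693 − $1,978.60 = $7,714.40.
Claim 3 — $995: 20% coinsurance on $995 = $199. Adding that to $3,928.60 gives $4,127.60, past the $4,000 cap; traveler pays only $4,000 − $3,928.60 = $71.40. Insurer: $995 − $71.40 = $923.60.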